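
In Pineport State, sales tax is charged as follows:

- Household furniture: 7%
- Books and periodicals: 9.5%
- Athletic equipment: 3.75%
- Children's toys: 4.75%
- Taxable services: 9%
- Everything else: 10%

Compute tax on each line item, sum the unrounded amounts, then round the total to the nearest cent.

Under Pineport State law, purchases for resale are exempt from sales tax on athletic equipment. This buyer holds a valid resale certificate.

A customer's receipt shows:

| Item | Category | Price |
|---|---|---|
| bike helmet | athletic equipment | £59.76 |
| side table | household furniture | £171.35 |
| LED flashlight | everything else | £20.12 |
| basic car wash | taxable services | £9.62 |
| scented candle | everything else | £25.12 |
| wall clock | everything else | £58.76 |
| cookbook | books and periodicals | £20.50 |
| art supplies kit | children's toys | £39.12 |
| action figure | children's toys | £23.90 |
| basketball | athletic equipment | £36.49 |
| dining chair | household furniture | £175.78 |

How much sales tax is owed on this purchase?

£40.51

Bike helmet £59.76: athletic equipment, buyer-exempt → 0% → £0.00
Side table £171.35: household furniture → 7% → £11.9945
LED flashlight £20.12: everything else → 10% → £2.012
Basic car wash £9.62: taxable services → 9% → £0.8658
Scented candle £25.12: everything else → 10% → £2.512
Wall clock £58.76: everything else → 10% → £5.876
Cookbook £20.50: books and periodicals → 9.5% → £1.9475
Art supplies kit £39.12: children's toys → 4.75% → £1.8582
Action figure £23.90: children's toys → 4.75% → £1.13525
Basketball £36.49: athletic equipment, buyer-exempt → 0% → £0.00
Dining chair £175.78: household furniture → 7% → £12.3046
Unrounded tax sum = £40.50585 → £40.51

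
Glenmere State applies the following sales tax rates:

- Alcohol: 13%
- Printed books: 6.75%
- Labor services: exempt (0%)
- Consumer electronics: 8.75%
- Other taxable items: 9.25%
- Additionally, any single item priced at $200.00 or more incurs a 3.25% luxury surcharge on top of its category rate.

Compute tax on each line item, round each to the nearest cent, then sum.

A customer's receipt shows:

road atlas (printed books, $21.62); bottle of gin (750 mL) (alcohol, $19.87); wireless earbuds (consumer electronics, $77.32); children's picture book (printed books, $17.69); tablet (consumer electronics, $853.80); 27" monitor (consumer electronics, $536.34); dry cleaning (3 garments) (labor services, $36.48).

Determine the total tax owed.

Road atlas $21.62: printed books → 6.75% → $1.46
Bottle of gin (750 mL) $19.87: alcohol → 13% → $2.58
Wireless earbuds $77.32: consumer electronics → 8.75% → $6.77
Children's picture book $17.69: printed books → 6.75% → $1.19
Tablet $853.80: consumer electronics → 8.75% + 3.25% surcharge = 12% → $102.46
27" monitor $536.34: consumer electronics → 8.75% + 3.25% surcharge = 12% → $64.36
Dry cleaning (3 garments) $36.48: labor services → 0% → $0.00
Total tax = $1.46 + $2.58 + $6.77 + $1.19 + $102.46 + $64.36 = $178.82

$178.82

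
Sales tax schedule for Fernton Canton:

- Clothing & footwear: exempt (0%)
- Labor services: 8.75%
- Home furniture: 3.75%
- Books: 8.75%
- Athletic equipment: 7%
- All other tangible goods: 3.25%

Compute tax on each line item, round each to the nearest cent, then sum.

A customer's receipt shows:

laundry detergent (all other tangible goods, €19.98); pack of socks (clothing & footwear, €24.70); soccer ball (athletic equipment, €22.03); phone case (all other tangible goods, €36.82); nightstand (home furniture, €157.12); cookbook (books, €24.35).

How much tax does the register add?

Laundry detergent €19.98: all other tangible goods → 3.25% → €0.65
Pack of socks €24.70: clothing & footwear → 0% → €0.00
Soccer ball €22.03: athletic equipment → 7% → €1.54
Phone case €36.82: all other tangible goods → 3.25% → €1.20
Nightstand €157.12: home furniture → 3.75% → €5.89
Cookbook €24.35: books → 8.75% → €2.13
Total tax = €0.65 + €1.54 + €1.20 + €5.89 + €2.13 = €11.41

€11.41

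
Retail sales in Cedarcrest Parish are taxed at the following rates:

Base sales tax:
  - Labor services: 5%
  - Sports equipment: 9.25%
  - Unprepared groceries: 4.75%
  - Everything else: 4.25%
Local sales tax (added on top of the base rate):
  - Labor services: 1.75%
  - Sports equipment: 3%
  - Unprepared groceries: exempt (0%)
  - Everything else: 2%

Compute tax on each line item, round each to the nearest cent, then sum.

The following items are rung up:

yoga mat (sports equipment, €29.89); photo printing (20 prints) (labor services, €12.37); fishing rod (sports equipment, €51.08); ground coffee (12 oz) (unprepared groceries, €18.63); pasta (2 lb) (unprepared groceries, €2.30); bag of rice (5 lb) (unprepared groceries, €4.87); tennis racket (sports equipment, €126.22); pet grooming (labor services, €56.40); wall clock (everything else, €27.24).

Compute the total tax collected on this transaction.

€32.94

Yoga mat €29.89: sports equipment → 9.25% + 3% local = 12.25% → €3.66
Photo printing (20 prints) €12.37: labor services → 5% + 1.75% local = 6.75% → €0.83
Fishing rod €51.08: sports equipment → 9.25% + 3% local = 12.25% → €6.26
Ground coffee (12 oz) €18.63: unprepared groceries → 4.75% + 0% local = 4.75% → €0.88
Pasta (2 lb) €2.30: unprepared groceries → 4.75% + 0% local = 4.75% → €0.11
Bag of rice (5 lb) €4.87: unprepared groceries → 4.75% + 0% local = 4.75% → €0.23
Tennis racket €126.22: sports equipment → 9.25% + 3% local = 12.25% → €15.46
Pet grooming €56.40: labor services → 5% + 1.75% local = 6.75% → €3.81
Wall clock €27.24: everything else → 4.25% + 2% local = 6.25% → €1.70
Total tax = €3.66 + €0.83 + €6.26 + €0.88 + €0.11 + €0.23 + €15.46 + €3.81 + €1.70 = €32.94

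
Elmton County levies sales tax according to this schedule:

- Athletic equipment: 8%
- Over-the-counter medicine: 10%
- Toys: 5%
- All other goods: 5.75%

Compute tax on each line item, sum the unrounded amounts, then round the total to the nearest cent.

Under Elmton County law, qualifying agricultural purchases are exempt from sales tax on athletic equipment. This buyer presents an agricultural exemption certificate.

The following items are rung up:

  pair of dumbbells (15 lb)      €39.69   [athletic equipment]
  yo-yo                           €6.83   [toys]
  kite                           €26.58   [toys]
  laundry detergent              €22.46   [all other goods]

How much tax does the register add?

Pair of dumbbells (15 lb) €39.69: athletic equipment, buyer-exempt → 0% → €0.00
Yo-yo €6.83: toys → 5% → €0.3415
Kite €26.58: toys → 5% → €1.329
Laundry detergent €22.46: all other goods → 5.75% → €1.29145
Unrounded tax sum = €2.96195 → €2.96

€2.96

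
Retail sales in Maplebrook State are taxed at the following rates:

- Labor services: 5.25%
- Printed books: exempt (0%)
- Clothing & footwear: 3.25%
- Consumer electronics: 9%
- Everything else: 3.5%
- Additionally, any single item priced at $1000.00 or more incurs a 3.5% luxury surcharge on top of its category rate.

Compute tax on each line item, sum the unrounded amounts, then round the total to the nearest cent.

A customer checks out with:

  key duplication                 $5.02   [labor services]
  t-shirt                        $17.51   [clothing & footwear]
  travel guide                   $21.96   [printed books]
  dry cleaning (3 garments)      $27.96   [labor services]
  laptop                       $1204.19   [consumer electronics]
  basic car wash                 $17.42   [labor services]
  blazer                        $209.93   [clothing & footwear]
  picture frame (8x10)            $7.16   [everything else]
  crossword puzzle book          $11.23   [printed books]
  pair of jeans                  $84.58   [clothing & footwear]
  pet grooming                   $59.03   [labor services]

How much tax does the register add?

Key duplication $5.02: labor services → 5.25% → $0.26355
T-shirt $17.51: clothing & footwear → 3.25% → $0.569075
Travel guide $21.96: printed books → 0% → $0.00
Dry cleaning (3 garments) $27.96: labor services → 5.25% → $1.4679
Laptop $1204.19: consumer electronics → 9% + 3.5% surcharge = 12.5% → $150.52375
Basic car wash $17.42: labor services → 5.25% → $0.91455
Blazer $209.93: clothing & footwear → 3.25% → $6.822725
Picture frame (8x10) $7.16: everything else → 3.5% → $0.2506
Crossword puzzle book $11.23: printed books → 0% → $0.00
Pair of jeans $84.58: clothing & footwear → 3.25% → $2.74885
Pet grooming $59.03: labor services → 5.25% → $3.099075
Unrounded tax sum = $166.660075 → $166.66

$166.66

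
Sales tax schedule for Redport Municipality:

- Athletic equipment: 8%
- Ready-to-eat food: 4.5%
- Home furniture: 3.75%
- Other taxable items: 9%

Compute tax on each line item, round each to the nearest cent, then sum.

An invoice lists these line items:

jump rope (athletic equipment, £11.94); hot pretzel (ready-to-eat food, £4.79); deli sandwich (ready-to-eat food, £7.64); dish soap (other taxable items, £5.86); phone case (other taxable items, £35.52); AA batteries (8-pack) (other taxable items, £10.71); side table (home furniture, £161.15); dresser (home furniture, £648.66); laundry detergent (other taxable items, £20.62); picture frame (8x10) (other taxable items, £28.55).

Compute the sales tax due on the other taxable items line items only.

£9.12

Dish soap £5.86: other taxable items → 9% → £0.53
Phone case £35.52: other taxable items → 9% → £3.20
AA batteries (8-pack) £10.71: other taxable items → 9% → £0.96
Laundry detergent £20.62: other taxable items → 9% → £1.86
Picture frame (8x10) £28.55: other taxable items → 9% → £2.57
Tax on other taxable items = £0.53 + £3.20 + £0.96 + £1.86 + £2.57 = £9.12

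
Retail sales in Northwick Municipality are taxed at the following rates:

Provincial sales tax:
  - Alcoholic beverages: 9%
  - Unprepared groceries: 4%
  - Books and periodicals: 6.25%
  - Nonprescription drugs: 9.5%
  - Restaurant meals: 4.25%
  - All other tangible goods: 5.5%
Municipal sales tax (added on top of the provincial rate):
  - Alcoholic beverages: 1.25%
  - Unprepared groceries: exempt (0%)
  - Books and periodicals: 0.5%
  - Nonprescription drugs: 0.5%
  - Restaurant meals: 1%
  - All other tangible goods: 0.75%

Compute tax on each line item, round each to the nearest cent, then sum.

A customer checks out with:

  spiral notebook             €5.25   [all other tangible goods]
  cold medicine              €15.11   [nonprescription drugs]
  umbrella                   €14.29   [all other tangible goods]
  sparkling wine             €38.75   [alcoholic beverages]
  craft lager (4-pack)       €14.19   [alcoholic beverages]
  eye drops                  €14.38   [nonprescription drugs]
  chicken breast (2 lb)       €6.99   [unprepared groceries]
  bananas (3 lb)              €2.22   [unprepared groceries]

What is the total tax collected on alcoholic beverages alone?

Sparkling wine €38.75: alcoholic beverages → 9% + 1.25% municipal = 10.25% → €3.97
Craft lager (4-pack) €14.19: alcoholic beverages → 9% + 1.25% municipal = 10.25% → €1.45
Tax on alcoholic beverages = €3.97 + €1.45 = €5.42

€5.42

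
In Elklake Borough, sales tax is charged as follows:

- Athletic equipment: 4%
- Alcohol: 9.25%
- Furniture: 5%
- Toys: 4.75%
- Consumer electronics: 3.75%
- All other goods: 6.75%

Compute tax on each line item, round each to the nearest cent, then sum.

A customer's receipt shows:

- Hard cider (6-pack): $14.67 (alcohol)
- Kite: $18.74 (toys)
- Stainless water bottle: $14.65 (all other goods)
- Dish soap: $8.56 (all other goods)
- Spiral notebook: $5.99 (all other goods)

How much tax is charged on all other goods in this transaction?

Stainless water bottle $14.65: all other goods → 6.75% → $0.99
Dish soap $8.56: all other goods → 6.75% → $0.58
Spiral notebook $5.99: all other goods → 6.75% → $0.40
Tax on all other goods = $0.99 + $0.58 + $0.40 = $1.97

$1.97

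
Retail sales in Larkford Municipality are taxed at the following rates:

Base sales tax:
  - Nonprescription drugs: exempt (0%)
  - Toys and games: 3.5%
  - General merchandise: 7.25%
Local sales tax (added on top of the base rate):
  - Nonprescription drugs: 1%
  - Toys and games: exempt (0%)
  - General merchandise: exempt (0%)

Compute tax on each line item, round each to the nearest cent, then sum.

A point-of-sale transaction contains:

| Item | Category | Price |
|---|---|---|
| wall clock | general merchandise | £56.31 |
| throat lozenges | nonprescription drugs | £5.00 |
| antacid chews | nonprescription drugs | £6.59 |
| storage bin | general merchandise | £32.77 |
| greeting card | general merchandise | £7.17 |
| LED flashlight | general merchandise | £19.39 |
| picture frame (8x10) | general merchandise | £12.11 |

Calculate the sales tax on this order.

£9.39

Wall clock £56.31: general merchandise → 7.25% + 0% local = 7.25% → £4.08
Throat lozenges £5.00: nonprescription drugs → 0% + 1% local = 1% → £0.05
Antacid chews £6.59: nonprescription drugs → 0% + 1% local = 1% → £0.07
Storage bin £32.77: general merchandise → 7.25% + 0% local = 7.25% → £2.38
Greeting card £7.17: general merchandise → 7.25% + 0% local = 7.25% → £0.52
LED flashlight £19.39: general merchandise → 7.25% + 0% local = 7.25% → £1.41
Picture frame (8x10) £12.11: general merchandise → 7.25% + 0% local = 7.25% → £0.88
Total tax = £4.08 + £0.05 + £0.07 + £2.38 + £0.52 + £1.41 + £0.88 = £9.39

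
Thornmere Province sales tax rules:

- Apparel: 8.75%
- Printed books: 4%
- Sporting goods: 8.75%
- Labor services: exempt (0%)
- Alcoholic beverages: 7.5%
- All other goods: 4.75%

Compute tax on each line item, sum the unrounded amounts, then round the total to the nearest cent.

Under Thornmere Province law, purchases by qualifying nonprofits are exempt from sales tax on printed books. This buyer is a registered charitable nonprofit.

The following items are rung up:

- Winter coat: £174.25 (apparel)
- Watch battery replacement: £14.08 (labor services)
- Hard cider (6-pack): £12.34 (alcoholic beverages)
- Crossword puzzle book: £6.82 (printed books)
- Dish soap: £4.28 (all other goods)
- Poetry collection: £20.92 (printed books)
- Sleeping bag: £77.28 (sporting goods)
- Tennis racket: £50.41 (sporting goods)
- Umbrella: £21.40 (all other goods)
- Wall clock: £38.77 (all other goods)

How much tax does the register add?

£30.41

Winter coat £174.25: apparel → 8.75% → £15.246875
Watch battery replacement £14.08: labor services → 0% → £0.00
Hard cider (6-pack) £12.34: alcoholic beverages → 7.5% → £0.9255
Crossword puzzle book £6.82: printed books, buyer-exempt → 0% → £0.00
Dish soap £4.28: all other goods → 4.75% → £0.2033
Poetry collection £20.92: printed books, buyer-exempt → 0% → £0.00
Sleeping bag £77.28: sporting goods → 8.75% → £6.762
Tennis racket £50.41: sporting goods → 8.75% → £4.410875
Umbrella £21.40: all other goods → 4.75% → £1.0165
Wall clock £38.77: all other goods → 4.75% → £1.841575
Unrounded tax sum = £30.406625 → £30.41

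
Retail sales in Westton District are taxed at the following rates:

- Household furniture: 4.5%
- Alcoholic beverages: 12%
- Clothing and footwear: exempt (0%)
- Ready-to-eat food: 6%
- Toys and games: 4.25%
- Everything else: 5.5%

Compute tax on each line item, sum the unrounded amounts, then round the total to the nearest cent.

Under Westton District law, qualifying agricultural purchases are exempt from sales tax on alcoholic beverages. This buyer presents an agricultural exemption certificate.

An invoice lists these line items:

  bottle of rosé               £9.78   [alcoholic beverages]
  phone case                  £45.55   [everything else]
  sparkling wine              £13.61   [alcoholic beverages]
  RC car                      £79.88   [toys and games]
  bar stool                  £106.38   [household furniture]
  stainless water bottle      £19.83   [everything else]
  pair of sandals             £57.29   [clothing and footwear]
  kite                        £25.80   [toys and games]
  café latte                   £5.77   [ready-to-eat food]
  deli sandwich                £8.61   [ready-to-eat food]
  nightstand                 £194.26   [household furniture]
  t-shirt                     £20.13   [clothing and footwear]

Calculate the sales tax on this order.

£22.48

Bottle of rosé £9.78: alcoholic beverages, buyer-exempt → 0% → £0.00
Phone case £45.55: everything else → 5.5% → £2.50525
Sparkling wine £13.61: alcoholic beverages, buyer-exempt → 0% → £0.00
RC car £79.88: toys and games → 4.25% → £3.3949
Bar stool £106.38: household furniture → 4.5% → £4.7871
Stainless water bottle £19.83: everything else → 5.5% → £1.09065
Pair of sandals £57.29: clothing and footwear → 0% → £0.00
Kite £25.80: toys and games → 4.25% → £1.0965
Café latte £5.77: ready-to-eat food → 6% → £0.3462
Deli sandwich £8.61: ready-to-eat food → 6% → £0.5166
Nightstand £194.26: household furniture → 4.5% → £8.7417
T-shirt £20.13: clothing and footwear → 0% → £0.00
Unrounded tax sum = £22.4789 → £22.48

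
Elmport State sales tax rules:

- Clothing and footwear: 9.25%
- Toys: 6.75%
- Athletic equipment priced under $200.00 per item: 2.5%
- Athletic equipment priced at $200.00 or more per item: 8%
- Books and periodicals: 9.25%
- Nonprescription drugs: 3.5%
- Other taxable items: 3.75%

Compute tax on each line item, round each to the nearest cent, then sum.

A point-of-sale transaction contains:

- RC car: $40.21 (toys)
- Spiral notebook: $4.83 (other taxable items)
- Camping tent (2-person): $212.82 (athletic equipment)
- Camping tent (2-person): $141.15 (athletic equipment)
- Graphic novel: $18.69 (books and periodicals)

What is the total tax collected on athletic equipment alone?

Camping tent (2-person) $212.82: athletic equipment, $200.00 or more → 8% → $17.03
Camping tent (2-person) $141.15: athletic equipment, under $200.00 → 2.5% → $3.53
Tax on athletic equipment = $17.03 + $3.53 = $20.56

$20.56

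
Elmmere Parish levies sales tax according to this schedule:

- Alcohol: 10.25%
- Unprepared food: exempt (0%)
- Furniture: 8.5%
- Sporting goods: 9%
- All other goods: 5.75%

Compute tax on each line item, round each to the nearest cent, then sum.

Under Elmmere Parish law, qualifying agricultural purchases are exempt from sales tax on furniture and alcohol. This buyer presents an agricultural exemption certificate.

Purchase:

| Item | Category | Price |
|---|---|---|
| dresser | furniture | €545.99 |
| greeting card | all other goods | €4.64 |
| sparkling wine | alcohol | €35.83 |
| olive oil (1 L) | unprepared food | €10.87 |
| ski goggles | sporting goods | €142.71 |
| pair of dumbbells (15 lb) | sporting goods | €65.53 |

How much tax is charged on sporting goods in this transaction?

Ski goggles €142.71: sporting goods → 9% → €12.84
Pair of dumbbells (15 lb) €65.53: sporting goods → 9% → €5.90
Tax on sporting goods = €12.84 + €5.90 = €18.74

€18.74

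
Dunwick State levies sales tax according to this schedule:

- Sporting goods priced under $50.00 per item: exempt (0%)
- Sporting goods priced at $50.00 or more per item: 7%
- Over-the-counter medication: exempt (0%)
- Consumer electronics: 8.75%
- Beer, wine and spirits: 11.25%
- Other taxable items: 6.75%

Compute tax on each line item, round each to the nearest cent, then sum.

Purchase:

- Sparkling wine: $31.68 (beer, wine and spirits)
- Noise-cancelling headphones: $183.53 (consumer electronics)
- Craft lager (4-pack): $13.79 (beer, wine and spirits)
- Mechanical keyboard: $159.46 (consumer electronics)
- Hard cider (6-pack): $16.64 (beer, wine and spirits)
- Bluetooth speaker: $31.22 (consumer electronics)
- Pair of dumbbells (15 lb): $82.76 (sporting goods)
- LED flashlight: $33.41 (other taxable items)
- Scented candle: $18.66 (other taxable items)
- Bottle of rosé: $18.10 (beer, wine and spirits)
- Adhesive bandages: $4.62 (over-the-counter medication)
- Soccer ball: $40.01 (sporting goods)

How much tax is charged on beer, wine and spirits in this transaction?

Sparkling wine $31.68: beer, wine and spirits → 11.25% → $3.56
Craft lager (4-pack) $13.79: beer, wine and spirits → 11.25% → $1.55
Hard cider (6-pack) $16.64: beer, wine and spirits → 11.25% → $1.87
Bottle of rosé $18.10: beer, wine and spirits → 11.25% → $2.04
Tax on beer, wine and spirits = $3.56 + $1.55 + $1.87 + $2.04 = $9.02

$9.02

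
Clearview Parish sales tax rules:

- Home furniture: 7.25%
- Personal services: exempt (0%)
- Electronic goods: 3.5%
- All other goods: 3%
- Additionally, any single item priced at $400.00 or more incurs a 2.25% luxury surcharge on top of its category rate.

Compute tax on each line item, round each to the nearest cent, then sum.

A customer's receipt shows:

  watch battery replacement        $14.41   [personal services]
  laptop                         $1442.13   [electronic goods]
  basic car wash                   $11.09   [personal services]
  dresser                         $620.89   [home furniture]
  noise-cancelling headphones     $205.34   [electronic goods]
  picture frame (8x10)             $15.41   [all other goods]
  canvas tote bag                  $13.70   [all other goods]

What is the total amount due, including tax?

$2472.93

Watch battery replacement $14.41: personal services → 0% → $0.00
Laptop $1442.13: electronic goods → 3.5% + 2.25% surcharge = 5.75% → $82.92
Basic car wash $11.09: personal services → 0% → $0.00
Dresser $620.89: home furniture → 7.25% + 2.25% surcharge = 9.5% → $58.98
Noise-cancelling headphones $205.34: electronic goods → 3.5% → $7.19
Picture frame (8x10) $15.41: all other goods → 3% → $0.46
Canvas tote bag $13.70: all other goods → 3% → $0.41
Subtotal = $2322.97; tax = $149.96; total due = $2472.93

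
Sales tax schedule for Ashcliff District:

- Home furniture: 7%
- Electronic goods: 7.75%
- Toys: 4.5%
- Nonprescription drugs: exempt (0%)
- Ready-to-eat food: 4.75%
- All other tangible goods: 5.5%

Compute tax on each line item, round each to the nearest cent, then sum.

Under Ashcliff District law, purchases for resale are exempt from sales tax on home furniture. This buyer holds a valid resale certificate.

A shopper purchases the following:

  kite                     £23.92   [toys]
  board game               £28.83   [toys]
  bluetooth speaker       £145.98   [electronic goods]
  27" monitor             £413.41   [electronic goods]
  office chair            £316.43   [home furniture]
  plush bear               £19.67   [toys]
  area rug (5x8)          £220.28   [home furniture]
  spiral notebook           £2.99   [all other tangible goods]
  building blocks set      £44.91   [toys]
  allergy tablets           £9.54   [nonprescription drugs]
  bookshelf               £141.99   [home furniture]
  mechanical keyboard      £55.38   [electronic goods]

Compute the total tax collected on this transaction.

Kite £23.92: toys → 4.5% → £1.08
Board game £28.83: toys → 4.5% → £1.30
Bluetooth speaker £145.98: electronic goods → 7.75% → £11.31
27" monitor £413.41: electronic goods → 7.75% → £32.04
Office chair £316.43: home furniture, buyer-exempt → 0% → £0.00
Plush bear £19.67: toys → 4.5% → £0.89
Area rug (5x8) £220.28: home furniture, buyer-exempt → 0% → £0.00
Spiral notebook £2.99: all other tangible goods → 5.5% → £0.16
Building blocks set £44.91: toys → 4.5% → £2.02
Allergy tablets £9.54: nonprescription drugs → 0% → £0.00
Bookshelf £141.99: home furniture, buyer-exempt → 0% → £0.00
Mechanical keyboard £55.38: electronic goods → 7.75% → £4.29
Total tax = £1.08 + £1.30 + £11.31 + £32.04 + £0.89 + £0.16 + £2.02 + £4.29 = £53.09

£53.09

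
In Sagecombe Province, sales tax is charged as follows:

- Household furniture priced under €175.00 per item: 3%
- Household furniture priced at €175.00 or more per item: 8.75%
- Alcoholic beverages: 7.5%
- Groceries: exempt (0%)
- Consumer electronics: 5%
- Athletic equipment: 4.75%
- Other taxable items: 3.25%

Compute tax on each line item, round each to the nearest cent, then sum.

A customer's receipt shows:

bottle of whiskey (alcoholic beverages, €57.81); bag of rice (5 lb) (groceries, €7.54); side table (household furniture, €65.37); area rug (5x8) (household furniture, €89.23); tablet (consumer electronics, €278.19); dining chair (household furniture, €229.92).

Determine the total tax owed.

Bottle of whiskey €57.81: alcoholic beverages → 7.5% → €4.34
Bag of rice (5 lb) €7.54: groceries → 0% → €0.00
Side table €65.37: household furniture, under €175.00 → 3% → €1.96
Area rug (5x8) €89.23: household furniture, under €175.00 → 3% → €2.68
Tablet €278.19: consumer electronics → 5% → €13.91
Dining chair €229.92: household furniture, €175.00 or more → 8.75% → €20.12
Total tax = €4.34 + €1.96 + €2.68 + €13.91 + €20.12 = €43.01

€43.01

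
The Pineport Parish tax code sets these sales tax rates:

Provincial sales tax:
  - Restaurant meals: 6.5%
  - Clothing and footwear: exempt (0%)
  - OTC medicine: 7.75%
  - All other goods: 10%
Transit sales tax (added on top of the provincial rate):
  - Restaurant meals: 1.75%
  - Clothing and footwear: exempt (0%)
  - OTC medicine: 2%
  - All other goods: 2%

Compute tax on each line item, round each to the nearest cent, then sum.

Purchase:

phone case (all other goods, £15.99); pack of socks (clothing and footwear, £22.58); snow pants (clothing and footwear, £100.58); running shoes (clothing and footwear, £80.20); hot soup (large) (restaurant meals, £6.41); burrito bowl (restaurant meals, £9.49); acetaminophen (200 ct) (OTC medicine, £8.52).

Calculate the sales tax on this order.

£4.06

Phone case £15.99: all other goods → 10% + 2% transit = 12% → £1.92
Pack of socks £22.58: clothing and footwear → 0% + 0% transit = 0% → £0.00
Snow pants £100.58: clothing and footwear → 0% + 0% transit = 0% → £0.00
Running shoes £80.20: clothing and footwear → 0% + 0% transit = 0% → £0.00
Hot soup (large) £6.41: restaurant meals → 6.5% + 1.75% transit = 8.25% → £0.53
Burrito bowl £9.49: restaurant meals → 6.5% + 1.75% transit = 8.25% → £0.78
Acetaminophen (200 ct) £8.52: OTC medicine → 7.75% + 2% transit = 9.75% → £0.83
Total tax = £1.92 + £0.53 + £0.78 + £0.83 = £4.06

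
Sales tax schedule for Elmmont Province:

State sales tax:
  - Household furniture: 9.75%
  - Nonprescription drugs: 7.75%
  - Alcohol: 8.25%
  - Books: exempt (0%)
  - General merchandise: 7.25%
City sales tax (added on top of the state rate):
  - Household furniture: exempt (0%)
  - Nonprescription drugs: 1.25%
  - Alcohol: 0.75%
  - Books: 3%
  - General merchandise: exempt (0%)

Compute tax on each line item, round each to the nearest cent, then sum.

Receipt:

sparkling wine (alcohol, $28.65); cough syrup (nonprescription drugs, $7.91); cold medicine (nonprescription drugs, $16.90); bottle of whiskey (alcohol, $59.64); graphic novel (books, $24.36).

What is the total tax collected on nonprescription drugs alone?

$2.23

Cough syrup $7.91: nonprescription drugs → 7.75% + 1.25% city = 9% → $0.71
Cold medicine $16.90: nonprescription drugs → 7.75% + 1.25% city = 9% → $1.52
Tax on nonprescription drugs = $0.71 + $1.52 = $2.23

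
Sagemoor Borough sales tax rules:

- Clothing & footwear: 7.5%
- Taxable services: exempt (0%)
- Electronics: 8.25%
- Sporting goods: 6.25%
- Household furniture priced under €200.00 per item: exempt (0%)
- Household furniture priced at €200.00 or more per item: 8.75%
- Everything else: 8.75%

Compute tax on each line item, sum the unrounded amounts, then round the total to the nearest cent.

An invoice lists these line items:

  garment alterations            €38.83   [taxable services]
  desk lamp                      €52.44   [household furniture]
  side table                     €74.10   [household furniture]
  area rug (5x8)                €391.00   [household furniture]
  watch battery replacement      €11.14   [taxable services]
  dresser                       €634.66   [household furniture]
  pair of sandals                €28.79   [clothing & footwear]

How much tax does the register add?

€91.90

Garment alterations €38.83: taxable services → 0% → €0.00
Desk lamp €52.44: household furniture, under €200.00 → 0% → €0.00
Side table €74.10: household furniture, under €200.00 → 0% → €0.00
Area rug (5x8) €391.00: household furniture, €200.00 or more → 8.75% → €34.2125
Watch battery replacement €11.14: taxable services → 0% → €0.00
Dresser €634.66: household furniture, €200.00 or more → 8.75% → €55.53275
Pair of sandals €28.79: clothing & footwear → 7.5% → €2.15925
Unrounded tax sum = €91.9045 → €91.90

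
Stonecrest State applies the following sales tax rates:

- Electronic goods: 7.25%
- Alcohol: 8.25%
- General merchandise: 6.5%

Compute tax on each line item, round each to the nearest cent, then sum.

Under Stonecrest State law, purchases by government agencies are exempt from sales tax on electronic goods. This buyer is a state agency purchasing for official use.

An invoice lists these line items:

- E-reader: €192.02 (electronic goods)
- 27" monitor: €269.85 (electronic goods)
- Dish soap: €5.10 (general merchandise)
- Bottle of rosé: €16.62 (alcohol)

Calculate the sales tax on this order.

€1.70

E-reader €192.02: electronic goods, buyer-exempt → 0% → €0.00
27" monitor €269.85: electronic goods, buyer-exempt → 0% → €0.00
Dish soap €5.10: general merchandise → 6.5% → €0.33
Bottle of rosé €16.62: alcohol → 8.25% → €1.37
Total tax = €0.33 + €1.37 = €1.70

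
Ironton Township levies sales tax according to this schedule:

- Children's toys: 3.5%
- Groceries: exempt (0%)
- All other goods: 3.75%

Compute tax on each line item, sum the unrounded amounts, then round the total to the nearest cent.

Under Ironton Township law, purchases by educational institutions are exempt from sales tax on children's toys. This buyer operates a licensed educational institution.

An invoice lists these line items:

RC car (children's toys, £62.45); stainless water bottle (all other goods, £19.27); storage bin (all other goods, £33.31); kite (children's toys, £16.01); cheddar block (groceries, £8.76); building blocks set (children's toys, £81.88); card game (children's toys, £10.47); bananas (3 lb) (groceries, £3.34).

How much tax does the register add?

RC car £62.45: children's toys, buyer-exempt → 0% → £0.00
Stainless water bottle £19.27: all other goods → 3.75% → £0.722625
Storage bin £33.31: all other goods → 3.75% → £1.249125
Kite £16.01: children's toys, buyer-exempt → 0% → £0.00
Cheddar block £8.76: groceries → 0% → £0.00
Building blocks set £81.88: children's toys, buyer-exempt → 0% → £0.00
Card game £10.47: children's toys, buyer-exempt → 0% → £0.00
Bananas (3 lb) £3.34: groceries → 0% → £0.00
Unrounded tax sum = £1.97175 → £1.97

£1.97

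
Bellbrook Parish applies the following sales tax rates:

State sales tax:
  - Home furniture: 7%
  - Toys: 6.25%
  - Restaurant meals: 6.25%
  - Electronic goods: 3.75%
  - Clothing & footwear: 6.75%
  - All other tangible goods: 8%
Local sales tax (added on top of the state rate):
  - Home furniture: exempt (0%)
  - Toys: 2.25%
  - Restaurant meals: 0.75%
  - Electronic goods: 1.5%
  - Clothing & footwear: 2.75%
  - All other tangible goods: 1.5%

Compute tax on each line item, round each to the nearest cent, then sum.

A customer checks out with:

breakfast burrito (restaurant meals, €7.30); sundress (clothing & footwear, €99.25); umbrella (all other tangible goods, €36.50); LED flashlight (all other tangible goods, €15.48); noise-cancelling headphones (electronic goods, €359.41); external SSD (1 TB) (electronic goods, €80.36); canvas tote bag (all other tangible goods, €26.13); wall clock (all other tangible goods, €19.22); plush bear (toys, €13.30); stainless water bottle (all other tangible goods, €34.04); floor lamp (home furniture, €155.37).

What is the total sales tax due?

Breakfast burrito €7.30: restaurant meals → 6.25% + 0.75% local = 7% → €0.51
Sundress €99.25: clothing & footwear → 6.75% + 2.75% local = 9.5% → €9.43
Umbrella €36.50: all other tangible goods → 8% + 1.5% local = 9.5% → €3.47
LED flashlight €15.48: all other tangible goods → 8% + 1.5% local = 9.5% → €1.47
Noise-cancelling headphones €359.41: electronic goods → 3.75% + 1.5% local = 5.25% → €18.87
External SSD (1 TB) €80.36: electronic goods → 3.75% + 1.5% local = 5.25% → €4.22
Canvas tote bag €26.13: all other tangible goods → 8% + 1.5% local = 9.5% → €2.48
Wall clock €19.22: all other tangible goods → 8% + 1.5% local = 9.5% → €1.83
Plush bear €13.30: toys → 6.25% + 2.25% local = 8.5% → €1.13
Stainless water bottle €34.04: all other tangible goods → 8% + 1.5% local = 9.5% → €3.23
Floor lamp €155.37: home furniture → 7% + 0% local = 7% → €10.88
Total tax = €0.51 + €9.43 + €3.47 + €1.47 + €18.87 + €4.22 + €2.48 + €1.83 + €1.13 + €3.23 + €10.88 = €57.52

€57.52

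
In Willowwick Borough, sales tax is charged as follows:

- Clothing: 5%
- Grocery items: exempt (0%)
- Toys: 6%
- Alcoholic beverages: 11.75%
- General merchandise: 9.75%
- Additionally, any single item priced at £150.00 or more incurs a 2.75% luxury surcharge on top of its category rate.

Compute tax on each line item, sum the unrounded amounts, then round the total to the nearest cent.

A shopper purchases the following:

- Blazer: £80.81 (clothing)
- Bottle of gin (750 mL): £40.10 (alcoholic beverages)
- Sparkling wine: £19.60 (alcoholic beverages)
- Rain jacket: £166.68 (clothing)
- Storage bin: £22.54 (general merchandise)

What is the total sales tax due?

£26.17

Blazer £80.81: clothing → 5% → £4.0405
Bottle of gin (750 mL) £40.10: alcoholic beverages → 11.75% → £4.71175
Sparkling wine £19.60: alcoholic beverages → 11.75% → £2.303
Rain jacket £166.68: clothing → 5% + 2.75% surcharge = 7.75% → £12.9177
Storage bin £22.54: general merchandise → 9.75% → £2.19765
Unrounded tax sum = £26.1706 → £26.17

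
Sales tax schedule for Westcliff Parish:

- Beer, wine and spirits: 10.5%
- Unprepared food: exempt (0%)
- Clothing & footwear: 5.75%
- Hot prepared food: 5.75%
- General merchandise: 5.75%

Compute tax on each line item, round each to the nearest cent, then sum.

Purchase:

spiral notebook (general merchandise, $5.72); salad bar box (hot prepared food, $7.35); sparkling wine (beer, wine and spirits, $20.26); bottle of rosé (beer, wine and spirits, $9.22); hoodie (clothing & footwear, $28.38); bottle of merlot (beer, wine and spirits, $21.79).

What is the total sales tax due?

$7.77

Spiral notebook $5.72: general merchandise → 5.75% → $0.33
Salad bar box $7.35: hot prepared food → 5.75% → $0.42
Sparkling wine $20.26: beer, wine and spirits → 10.5% → $2.13
Bottle of rosé $9.22: beer, wine and spirits → 10.5% → $0.97
Hoodie $28.38: clothing & footwear → 5.75% → $1.63
Bottle of merlot $21.79: beer, wine and spirits → 10.5% → $2.29
Total tax = $0.33 + $0.42 + $2.13 + $0.97 + $1.63 + $2.29 = $7.77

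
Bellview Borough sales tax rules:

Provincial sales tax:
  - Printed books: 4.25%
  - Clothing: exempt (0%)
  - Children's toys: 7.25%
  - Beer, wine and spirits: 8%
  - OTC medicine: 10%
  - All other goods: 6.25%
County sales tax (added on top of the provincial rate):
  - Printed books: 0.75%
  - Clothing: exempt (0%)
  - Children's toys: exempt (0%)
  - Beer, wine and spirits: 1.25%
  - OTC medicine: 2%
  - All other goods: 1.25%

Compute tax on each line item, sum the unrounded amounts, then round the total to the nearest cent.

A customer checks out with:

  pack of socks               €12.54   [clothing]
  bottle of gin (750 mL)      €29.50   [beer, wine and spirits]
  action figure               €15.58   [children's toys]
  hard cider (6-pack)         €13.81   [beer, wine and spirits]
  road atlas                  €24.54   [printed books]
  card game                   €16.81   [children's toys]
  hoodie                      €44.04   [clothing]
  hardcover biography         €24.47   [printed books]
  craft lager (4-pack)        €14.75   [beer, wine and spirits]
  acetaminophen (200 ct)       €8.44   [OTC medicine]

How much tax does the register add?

€11.18

Pack of socks €12.54: clothing → 0% + 0% county = 0% → €0.00
Bottle of gin (750 mL) €29.50: beer, wine and spirits → 8% + 1.25% county = 9.25% → €2.72875
Action figure €15.58: children's toys → 7.25% + 0% county = 7.25% → €1.12955
Hard cider (6-pack) €13.81: beer, wine and spirits → 8% + 1.25% county = 9.25% → €1.277425
Road atlas €24.54: printed books → 4.25% + 0.75% county = 5% → €1.227
Card game €16.81: children's toys → 7.25% + 0% county = 7.25% → €1.218725
Hoodie €44.04: clothing → 0% + 0% county = 0% → €0.00
Hardcover biography €24.47: printed books → 4.25% + 0.75% county = 5% → €1.2235
Craft lager (4-pack) €14.75: beer, wine and spirits → 8% + 1.25% county = 9.25% → €1.364375
Acetaminophen (200 ct) €8.44: OTC medicine → 10% + 2% county = 12% → €1.0128
Unrounded tax sum = €11.182125 → €11.18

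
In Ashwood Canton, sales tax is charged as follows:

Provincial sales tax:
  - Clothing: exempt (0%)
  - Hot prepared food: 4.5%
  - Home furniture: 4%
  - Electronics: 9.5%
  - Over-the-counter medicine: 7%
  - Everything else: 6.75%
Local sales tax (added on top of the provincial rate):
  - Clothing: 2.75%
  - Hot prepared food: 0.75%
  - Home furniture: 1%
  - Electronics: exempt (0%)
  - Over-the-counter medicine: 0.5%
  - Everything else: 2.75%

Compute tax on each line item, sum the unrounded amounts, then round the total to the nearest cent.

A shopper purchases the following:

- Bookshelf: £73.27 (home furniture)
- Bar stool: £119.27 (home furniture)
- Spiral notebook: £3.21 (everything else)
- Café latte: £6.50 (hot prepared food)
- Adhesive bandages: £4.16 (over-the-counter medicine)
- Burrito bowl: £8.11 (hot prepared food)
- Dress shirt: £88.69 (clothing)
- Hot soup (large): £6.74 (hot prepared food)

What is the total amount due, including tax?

Bookshelf £73.27: home furniture → 4% + 1% local = 5% → £3.6635
Bar stool £119.27: home furniture → 4% + 1% local = 5% → £5.9635
Spiral notebook £3.21: everything else → 6.75% + 2.75% local = 9.5% → £0.30495
Café latte £6.50: hot prepared food → 4.5% + 0.75% local = 5.25% → £0.34125
Adhesive bandages £4.16: over-the-counter medicine → 7% + 0.5% local = 7.5% → £0.312
Burrito bowl £8.11: hot prepared food → 4.5% + 0.75% local = 5.25% → £0.425775
Dress shirt £88.69: clothing → 0% + 2.75% local = 2.75% → £2.438975
Hot soup (large) £6.74: hot prepared food → 4.5% + 0.75% local = 5.25% → £0.35385
Subtotal = £309.95; unrounded tax = £13.8038 → £13.80; total due = £323.75

£323.75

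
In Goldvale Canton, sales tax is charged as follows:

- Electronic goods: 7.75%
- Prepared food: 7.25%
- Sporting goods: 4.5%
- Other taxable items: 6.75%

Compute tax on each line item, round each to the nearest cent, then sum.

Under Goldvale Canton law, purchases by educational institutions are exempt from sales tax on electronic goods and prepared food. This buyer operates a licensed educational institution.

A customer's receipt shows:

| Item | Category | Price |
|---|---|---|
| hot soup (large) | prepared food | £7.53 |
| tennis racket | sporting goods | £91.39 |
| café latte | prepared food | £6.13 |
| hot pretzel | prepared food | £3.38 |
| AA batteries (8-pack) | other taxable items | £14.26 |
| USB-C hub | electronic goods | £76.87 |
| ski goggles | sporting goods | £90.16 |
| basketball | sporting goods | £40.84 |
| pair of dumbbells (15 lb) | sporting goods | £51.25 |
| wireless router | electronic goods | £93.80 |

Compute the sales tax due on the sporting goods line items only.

£12.32

Tennis racket £91.39: sporting goods → 4.5% → £4.11
Ski goggles £90.16: sporting goods → 4.5% → £4.06
Basketball £40.84: sporting goods → 4.5% → £1.84
Pair of dumbbells (15 lb) £51.25: sporting goods → 4.5% → £2.31
Tax on sporting goods = £4.11 + £4.06 + £1.84 + £2.31 = £12.32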